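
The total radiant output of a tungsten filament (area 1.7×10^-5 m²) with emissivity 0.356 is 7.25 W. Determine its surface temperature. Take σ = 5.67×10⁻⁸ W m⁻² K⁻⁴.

T ≈ 2140 K

From P = εσAT⁴, T = (P / εσA)^(1/4) = (7.25 / (0.356 × 5.67×10⁻⁸ × 1.70×10^-5))^(1/4).
T = (2.11×10^13)^(1/4) = 2140 K.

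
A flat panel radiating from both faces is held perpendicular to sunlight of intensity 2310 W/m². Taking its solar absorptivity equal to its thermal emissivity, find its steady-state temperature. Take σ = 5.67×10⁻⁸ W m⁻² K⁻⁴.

T ≈ 378 K

Absorbed flux αS = emitted flux 2εσT⁴ per unit area; with α = ε this gives T = (S/2σ)^(1/4).
T = (2310 / (2 × 5.67×10⁻⁸))^(1/4) = (2.04×10^10)^(1/4).
T = 378 K.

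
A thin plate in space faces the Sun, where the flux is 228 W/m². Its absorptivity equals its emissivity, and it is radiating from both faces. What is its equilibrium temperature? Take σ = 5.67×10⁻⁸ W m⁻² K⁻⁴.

Absorbed flux αS = emitted flux 2εσT⁴ per unit area; with α = ε this gives T = (S/2σ)^(1/4).
T = (228 / (2 × 5.67×10⁻⁸))^(1/4) = (2.01×10^9)^(1/4).
T = 212 K.

T ≈ 212 K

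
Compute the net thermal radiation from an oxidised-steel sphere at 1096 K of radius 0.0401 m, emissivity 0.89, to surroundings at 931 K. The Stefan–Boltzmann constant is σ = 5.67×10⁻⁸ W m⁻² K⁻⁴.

A = 4πr² = 4π × (0.0401)² = 0.0202 m².
Q = εσA(T⁴ − T_s⁴). T⁴ − T_s⁴ = (1096)⁴ − (931)⁴ = 1.44×10^12 − 7.51×10^11 = 6.92×10^11 K⁴.
Q = 0.89 × 5.67×10⁻⁸ × 0.0202 × 6.92×10^11 = 705 W.

Q ≈ 705 W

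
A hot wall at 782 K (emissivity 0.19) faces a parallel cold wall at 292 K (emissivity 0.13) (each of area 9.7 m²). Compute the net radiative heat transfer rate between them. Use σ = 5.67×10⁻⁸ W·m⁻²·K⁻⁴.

Q ≈ 16900 W

For two large parallel gray plates, q = σ(T₁⁴ − T₂⁴) / (1/ε₁ + 1/ε₂ − 1).
1/ε₁ + 1/ε₂ − 1 = 1/0.19 + 1/0.13 − 1 = 11.96.
T₁⁴ − T₂⁴ = 3.74×10^11 − 7.27×10^9 = 3.67×10^11 K⁴.
q = 5.67×10⁻⁸ × 3.67×10^11 / 11.96 = 1740 W/m².
Q = q·A = 1740 × 9.7 = 16900 W.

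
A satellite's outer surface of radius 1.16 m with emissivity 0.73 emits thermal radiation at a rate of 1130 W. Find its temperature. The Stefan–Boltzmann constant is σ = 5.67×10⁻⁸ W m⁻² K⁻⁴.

T ≈ 200 K

A = 4πr² = 4π × (1.16)² = 16.9 m².
From P = εσAT⁴, T = (P / εσA)^(1/4) = (1130 / (0.73 × 5.67×10⁻⁸ × 16.9))^(1/4).
T = (1.61×10^9)^(1/4) = 200 K.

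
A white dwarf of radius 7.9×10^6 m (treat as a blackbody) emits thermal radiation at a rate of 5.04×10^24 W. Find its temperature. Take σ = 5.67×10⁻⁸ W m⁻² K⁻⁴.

T ≈ 18300 K

A = 4πr² = 4π × (7.9×10^6)² = 7.84×10^14 m².
From P = σAT⁴, T = (P / σA)^(1/4) = (5.04×10^24 / (5.67×10⁻⁸ × 7.84×10^14))^(1/4).
T = (1.13×10^17)^(1/4) = 18300 K.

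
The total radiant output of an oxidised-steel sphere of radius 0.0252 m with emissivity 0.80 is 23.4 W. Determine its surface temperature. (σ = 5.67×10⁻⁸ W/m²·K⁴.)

T ≈ 504 K

A = 4πr² = 4π × (0.0252)² = 7.98×10^-3 m².
From P = εσAT⁴, T = (P / εσA)^(1/4) = (23.4 / (0.80 × 5.67×10⁻⁸ × 7.98×10^-3))^(1/4).
T = (6.46×10^10)^(1/4) = 504 K.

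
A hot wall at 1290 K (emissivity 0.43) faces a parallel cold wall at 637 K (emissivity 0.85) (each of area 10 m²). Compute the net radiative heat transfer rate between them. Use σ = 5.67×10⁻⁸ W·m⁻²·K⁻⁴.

For two large parallel gray plates, q = σ(T₁⁴ − T₂⁴) / (1/ε₁ + 1/ε₂ − 1).
1/ε₁ + 1/ε₂ − 1 = 1/0.43 + 1/0.85 − 1 = 2.502.
T₁⁴ − T₂⁴ = 2.77×10^12 − 1.65×10^11 = 2.60×10^12 K⁴.
q = 5.67×10⁻⁸ × 2.60×10^12 / 2.502 = 59000 W/m².
Q = q·A = 59000 × 10 = 5.90×10^5 W.

Q ≈ 5.90×10^5 W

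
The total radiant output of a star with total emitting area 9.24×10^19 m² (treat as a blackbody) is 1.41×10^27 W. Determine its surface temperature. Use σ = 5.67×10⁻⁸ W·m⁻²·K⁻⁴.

From P = σAT⁴, T = (P / σA)^(1/4) = (1.41×10^27 / (5.67×10⁻⁸ × 9.24×10^19))^(1/4).
T = (2.69×10^14)^(1/4) = 4050 K.

T ≈ 4050 K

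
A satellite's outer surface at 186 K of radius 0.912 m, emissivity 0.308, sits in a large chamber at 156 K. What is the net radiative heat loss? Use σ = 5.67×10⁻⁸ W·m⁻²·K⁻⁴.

Q ≈ 110 W

A = 4πr² = 4π × (0.912)² = 10.5 m².
Q = εσA(T⁴ − T_s⁴). T⁴ − T_s⁴ = (186)⁴ − (156)⁴ = 1.20×10^9 − 5.92×10^8 = 6.05×10^8 K⁴.
Q = 0.308 × 5.67×10⁻⁸ × 10.5 × 6.05×10^8 = 110 W.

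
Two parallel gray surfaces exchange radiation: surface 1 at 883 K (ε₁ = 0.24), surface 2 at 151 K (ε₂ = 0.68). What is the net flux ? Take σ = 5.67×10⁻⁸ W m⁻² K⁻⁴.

For two large parallel gray plates, q = σ(T₁⁴ − T₂⁴) / (1/ε₁ + 1/ε₂ − 1).
1/ε₁ + 1/ε₂ − 1 = 1/0.24 + 1/0.68 − 1 = 4.637.
T₁⁴ − T₂⁴ = 6.08×10^11 − 5.20×10^8 = 6.07×10^11 K⁴.
q = 5.67×10⁻⁸ × 6.07×10^11 / 4.637 = 7430 W/m².

q ≈ 7430 W/m²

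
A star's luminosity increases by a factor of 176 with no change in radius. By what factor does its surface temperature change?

P ∝ T⁴ ⇒ T ∝ P^(1/4), so T scales by (176)^(1/4) = 3.64.

factor ≈ 3.64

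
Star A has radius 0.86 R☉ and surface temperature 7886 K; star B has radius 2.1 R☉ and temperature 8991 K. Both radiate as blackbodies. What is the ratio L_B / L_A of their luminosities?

L = 4πR²σT⁴ ∝ R²T⁴, so L_B/L_A = (2.1/0.86)² × (8991/7886)⁴ = 5.96 × 1.69 = 10.1.

L_B/L_A ≈ 10.1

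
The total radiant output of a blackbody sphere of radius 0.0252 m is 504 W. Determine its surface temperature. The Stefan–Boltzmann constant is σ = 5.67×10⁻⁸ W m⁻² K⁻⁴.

T ≈ 1030 K

A = 4πr² = 4π × (0.0252)² = 7.98×10^-3 m².
From P = σAT⁴, T = (P / σA)^(1/4) = (504 / (5.67×10⁻⁸ × 7.98×10^-3))^(1/4).
T = (1.11×10^12)^(1/4) = 1030 K.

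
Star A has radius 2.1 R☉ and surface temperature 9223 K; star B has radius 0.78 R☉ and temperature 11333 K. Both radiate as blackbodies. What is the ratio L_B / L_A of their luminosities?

L = 4πR²σT⁴ ∝ R²T⁴, so L_B/L_A = (0.78/2.1)² × (11333/9223)⁴ = 0.138 × 2.28 = 0.315.

L_B/L_A ≈ 0.315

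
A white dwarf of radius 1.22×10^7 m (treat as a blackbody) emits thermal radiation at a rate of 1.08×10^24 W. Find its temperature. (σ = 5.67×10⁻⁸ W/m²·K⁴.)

A = 4πr² = 4π × (1.22×10^7)² = 1.87×10^15 m².
From P = σAT⁴, T = (P / σA)^(1/4) = (1.08×10^24 / (5.67×10⁻⁸ × 1.87×10^15))^(1/4).
T = (1.02×10^16)^(1/4) = 10000 K.

T ≈ 10000 K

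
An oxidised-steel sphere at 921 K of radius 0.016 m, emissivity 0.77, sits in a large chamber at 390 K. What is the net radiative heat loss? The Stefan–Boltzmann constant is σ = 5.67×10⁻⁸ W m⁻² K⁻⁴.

Q ≈ 97.8 W

A = 4πr² = 4π × (0.016)² = 3.22×10^-3 m².
Q = εσA(T⁴ − T_s⁴). T⁴ − T_s⁴ = (921)⁴ − (390)⁴ = 7.20×10^11 − 2.31×10^10 = 6.96×10^11 K⁴.
Q = 0.77 × 5.67×10⁻⁸ × 3.22×10^-3 × 6.96×10^11 = 97.8 W.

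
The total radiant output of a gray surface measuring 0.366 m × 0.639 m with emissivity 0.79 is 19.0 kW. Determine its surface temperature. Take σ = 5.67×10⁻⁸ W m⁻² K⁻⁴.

T ≈ 1160 K

A = 0.366 × 0.639 = 0.234 m².
From P = εσAT⁴, T = (P / εσA)^(1/4) = (19000 / (0.79 × 5.67×10⁻⁸ × 0.234))^(1/4).
T = (1.81×10^12)^(1/4) = 1160 K.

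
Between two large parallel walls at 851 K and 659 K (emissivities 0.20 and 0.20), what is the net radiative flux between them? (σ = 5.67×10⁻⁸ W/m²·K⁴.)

For two large parallel gray plates, q = σ(T₁⁴ − T₂⁴) / (1/ε₁ + 1/ε₂ − 1).
1/ε₁ + 1/ε₂ − 1 = 1/0.20 + 1/0.20 − 1 = 9.000.
T₁⁴ − T₂⁴ = 5.24×10^11 − 1.89×10^11 = 3.36×10^11 K⁴.
q = 5.67×10⁻⁸ × 3.36×10^11 / 9.000 = 2120 W/m².

q ≈ 2120 W/m²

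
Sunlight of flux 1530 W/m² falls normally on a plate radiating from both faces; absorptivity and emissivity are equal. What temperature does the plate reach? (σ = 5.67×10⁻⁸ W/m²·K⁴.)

T ≈ 341 K

Absorbed flux αS = emitted flux 2εσT⁴ per unit area; with α = ε this gives T = (S/2σ)^(1/4).
T = (1530 / (2 × 5.67×10⁻⁸))^(1/4) = (1.35×10^10)^(1/4).
T = 341 K.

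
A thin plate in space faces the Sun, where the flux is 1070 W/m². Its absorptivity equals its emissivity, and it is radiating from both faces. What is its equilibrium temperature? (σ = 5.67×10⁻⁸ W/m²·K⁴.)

Absorbed flux αS = emitted flux 2εσT⁴ per unit area; with α = ε this gives T = (S/2σ)^(1/4).
T = (1070 / (2 × 5.67×10⁻⁸))^(1/4) = (9.44×10^9)^(1/4).
T = 312 K.

T ≈ 312 K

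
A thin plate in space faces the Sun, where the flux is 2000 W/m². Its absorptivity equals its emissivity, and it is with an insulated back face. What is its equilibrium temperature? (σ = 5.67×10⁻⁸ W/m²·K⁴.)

Absorbed flux αS = emitted flux εσT⁴ (one radiating face); with α = ε, T = (S/σ)^(1/4).
T = (2000 / 5.67×10⁻⁸)^(1/4) = (3.53×10^10)^(1/4).
T = 433 K.

T ≈ 433 K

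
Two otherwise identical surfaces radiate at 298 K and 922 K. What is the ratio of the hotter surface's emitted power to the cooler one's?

ratio ≈ 91.6

P ∝ T⁴, so the ratio is (922/298)⁴ = (3.094)⁴ = 91.6.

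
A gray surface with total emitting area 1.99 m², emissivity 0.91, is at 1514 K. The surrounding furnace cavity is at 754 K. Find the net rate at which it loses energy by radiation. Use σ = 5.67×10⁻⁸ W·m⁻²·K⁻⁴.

Q ≈ 5.06×10^5 W

Q = εσA(T⁴ − T_s⁴). T⁴ − T_s⁴ = (1514)⁴ − (754)⁴ = 5.25×10^12 − 3.23×10^11 = 4.93×10^12 K⁴.
Q = 0.91 × 5.67×10⁻⁸ × 1.99 × 4.93×10^12 = 5.06×10^5 W.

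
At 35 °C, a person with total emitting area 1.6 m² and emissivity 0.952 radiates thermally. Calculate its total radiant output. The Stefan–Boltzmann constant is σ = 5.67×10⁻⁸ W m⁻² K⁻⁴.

P ≈ 777 W

35 °C = 308 K.
Stefan–Boltzmann: P = εσAT⁴ = 0.952 × 5.67×10⁻⁸ × 1.60 × (308)⁴ = 0.952 × 5.67×10⁻⁸ × 1.60 × 9.00×10^9.
P = 777 W.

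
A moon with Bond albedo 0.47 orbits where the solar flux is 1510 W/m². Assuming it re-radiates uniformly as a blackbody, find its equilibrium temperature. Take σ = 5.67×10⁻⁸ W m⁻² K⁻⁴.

Power absorbed = (1−a)S·πR²; power emitted = 4πR²σT⁴. Equating and cancelling πR²:
T = ((1−a)S / 4σ)^(1/4) = (800 / (4 × 5.67×10⁻⁸))^(1/4) = (3.53×10^9)^(1/4).
T = 244 K.

T ≈ 244 K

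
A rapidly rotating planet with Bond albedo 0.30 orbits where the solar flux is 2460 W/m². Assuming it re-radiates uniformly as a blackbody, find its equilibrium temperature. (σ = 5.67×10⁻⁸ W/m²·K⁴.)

Power absorbed = (1−a)S·πR²; power emitted = 4πR²σT⁴. Equating and cancelling πR²:
T = ((1−a)S / 4σ)^(1/4) = (1720 / (4 × 5.67×10⁻⁸))^(1/4) = (7.59×10^9)^(1/4).
T = 295 K.

T ≈ 295 K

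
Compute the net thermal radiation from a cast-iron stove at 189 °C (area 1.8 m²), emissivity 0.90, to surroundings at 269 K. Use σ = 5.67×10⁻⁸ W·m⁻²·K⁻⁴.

Convert: 189 °C = 462 K.
Q = εσA(T⁴ − T_s⁴). T⁴ − T_s⁴ = (462)⁴ − (269)⁴ = 4.56×10^10 − 5.24×10^9 = 4.03×10^10 K⁴.
Q = 0.90 × 5.67×10⁻⁸ × 1.80 × 4.03×10^10 = 3700 W.

Q ≈ 3700 W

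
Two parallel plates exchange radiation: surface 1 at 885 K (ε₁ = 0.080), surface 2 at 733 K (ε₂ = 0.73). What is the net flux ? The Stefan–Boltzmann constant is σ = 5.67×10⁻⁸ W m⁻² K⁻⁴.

For two large parallel gray plates, q = σ(T₁⁴ − T₂⁴) / (1/ε₁ + 1/ε₂ − 1).
1/ε₁ + 1/ε₂ − 1 = 1/0.080 + 1/0.73 − 1 = 12.87.
T₁⁴ − T₂⁴ = 6.13×10^11 − 2.89×10^11 = 3.25×10^11 K⁴.
q = 5.67×10⁻⁸ × 3.25×10^11 / 12.87 = 1430 W/m².

q ≈ 1430 W/m²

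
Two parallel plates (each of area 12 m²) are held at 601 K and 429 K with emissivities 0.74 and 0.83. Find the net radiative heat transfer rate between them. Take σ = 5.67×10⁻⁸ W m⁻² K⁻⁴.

For two large parallel gray plates, q = σ(T₁⁴ − T₂⁴) / (1/ε₁ + 1/ε₂ − 1).
1/ε₁ + 1/ε₂ − 1 = 1/0.74 + 1/0.83 − 1 = 1.556.
T₁⁴ − T₂⁴ = 1.30×10^11 − 3.39×10^10 = 9.66×10^10 K⁴.
q = 5.67×10⁻⁸ × 9.66×10^10 / 1.556 = 3520 W/m².
Q = q·A = 3520 × 12 = 42200 W.

Q ≈ 42200 W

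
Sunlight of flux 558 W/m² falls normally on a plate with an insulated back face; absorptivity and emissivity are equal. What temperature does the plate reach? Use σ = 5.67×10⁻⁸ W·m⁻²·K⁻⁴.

T ≈ 315 K

Absorbed flux αS = emitted flux εσT⁴ (one radiating face); with α = ε, T = (S/σ)^(1/4).
T = (558 / 5.67×10⁻⁸)^(1/4) = (9.84×10^9)^(1/4).
T = 315 K.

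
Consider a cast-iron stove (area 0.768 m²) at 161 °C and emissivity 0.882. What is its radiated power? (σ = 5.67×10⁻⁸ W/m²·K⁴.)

P ≈ 1360 W

161 °C = 434 K.
P = εσAT⁴ = 0.882 × 5.67×10⁻⁸ × 0.768 × (434)⁴ = 0.882 × 5.67×10⁻⁸ × 0.768 × 3.55×10^10.
P = 1360 W.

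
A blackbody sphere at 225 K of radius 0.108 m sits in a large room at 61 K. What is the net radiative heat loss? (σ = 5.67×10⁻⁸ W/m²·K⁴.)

Q ≈ 21.2 W

A = 4πr² = 4π × (0.108)² = 0.147 m².
Q = σA(T⁴ − T_s⁴). T⁴ − T_s⁴ = (225)⁴ − (61)⁴ = 2.56×10^9 − 1.38×10^7 = 2.55×10^9 K⁴.
Q = 5.67×10⁻⁸ × 0.147 × 2.55×10^9 = 21.2 W.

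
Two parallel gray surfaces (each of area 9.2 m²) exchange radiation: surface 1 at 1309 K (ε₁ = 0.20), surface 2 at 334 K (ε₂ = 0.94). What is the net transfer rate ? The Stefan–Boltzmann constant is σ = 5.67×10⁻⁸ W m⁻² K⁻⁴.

Q ≈ 3.01×10^5 W

For two large parallel gray plates, q = σ(T₁⁴ − T₂⁴) / (1/ε₁ + 1/ε₂ − 1).
1/ε₁ + 1/ε₂ − 1 = 1/0.20 + 1/0.94 − 1 = 5.064.
T₁⁴ − T₂⁴ = 2.94×10^12 − 1.24×10^10 = 2.92×10^12 K⁴.
q = 5.67×10⁻⁸ × 2.92×10^12 / 5.064 = 32700 W/m².
Q = q·A = 32700 × 9.2 = 3.01×10^5 W.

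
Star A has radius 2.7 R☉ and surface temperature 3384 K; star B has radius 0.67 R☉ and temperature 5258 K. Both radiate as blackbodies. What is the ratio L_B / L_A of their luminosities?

L_B/L_A ≈ 0.359

L = 4πR²σT⁴ ∝ R²T⁴, so L_B/L_A = (0.67/2.7)² × (5258/3384)⁴ = 0.0616 × 5.83 = 0.359.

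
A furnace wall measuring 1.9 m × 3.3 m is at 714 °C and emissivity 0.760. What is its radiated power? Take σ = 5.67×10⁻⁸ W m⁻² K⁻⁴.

P ≈ 2.56×10^5 W

A = 1.9 × 3.3 = 6.27 m².
714 °C = 987 K.
Stefan–Boltzmann: P = εσAT⁴ = 0.760 × 5.67×10⁻⁸ × 6.27 × (987)⁴ = 0.760 × 5.67×10⁻⁸ × 6.27 × 9.49×10^11.
P = 2.56×10^5 W.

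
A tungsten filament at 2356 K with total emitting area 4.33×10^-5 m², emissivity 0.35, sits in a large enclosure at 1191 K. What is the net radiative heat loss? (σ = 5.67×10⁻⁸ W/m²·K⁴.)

Q = εσA(T⁴ − T_s⁴). T⁴ − T_s⁴ = (2356)⁴ − (1191)⁴ = 3.08×10^13 − 2.01×10^12 = 2.88×10^13 K⁴.
Q = 0.35 × 5.67×10⁻⁸ × 4.33×10^-5 × 2.88×10^13 = 24.7 W.

Q ≈ 24.7 W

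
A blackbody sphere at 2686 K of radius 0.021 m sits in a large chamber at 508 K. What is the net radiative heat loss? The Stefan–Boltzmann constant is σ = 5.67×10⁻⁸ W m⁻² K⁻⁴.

Q ≈ 16300 W

A = 4πr² = 4π × (0.021)² = 5.54×10^-3 m².
Q = σA(T⁴ − T_s⁴). T⁴ − T_s⁴ = (2686)⁴ − (508)⁴ = 5.21×10^13 − 6.66×10^10 = 5.20×10^13 K⁴.
Q = 5.67×10⁻⁸ × 5.54×10^-3 × 5.20×10^13 = 16300 W.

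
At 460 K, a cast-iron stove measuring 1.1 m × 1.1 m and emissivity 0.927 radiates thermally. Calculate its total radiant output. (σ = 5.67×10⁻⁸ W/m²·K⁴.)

A = 1.1 × 1.1 = 1.21 m².
P = εσAT⁴ = 0.927 × 5.67×10⁻⁸ × 1.21 × (460)⁴ = 0.927 × 5.67×10⁻⁸ × 1.21 × 4.48×10^10.
P = 2850 W.

P ≈ 2850 W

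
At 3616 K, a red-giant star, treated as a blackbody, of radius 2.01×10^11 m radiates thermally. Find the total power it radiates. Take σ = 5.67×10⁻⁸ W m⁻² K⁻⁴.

A = 4πr² = 4π × (2.01×10^11)² = 5.08×10^23 m².
P = σAT⁴ = 5.67×10⁻⁸ × 5.08×10^23 × (3616)⁴ = 5.67×10⁻⁸ × 5.08×10^23 × 1.71×10^14.
P = 4.92×10^30 W.

P ≈ 4.92×10^30 W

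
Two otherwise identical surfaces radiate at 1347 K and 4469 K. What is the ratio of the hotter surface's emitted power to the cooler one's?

P ∝ T⁴, so the ratio is (4469/1347)⁴ = (3.318)⁴ = 121.

ratio ≈ 121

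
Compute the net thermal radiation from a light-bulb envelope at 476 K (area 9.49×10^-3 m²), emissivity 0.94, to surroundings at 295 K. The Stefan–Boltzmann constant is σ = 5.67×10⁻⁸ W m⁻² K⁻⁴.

Q ≈ 22.1 W

Q = εσA(T⁴ − T_s⁴). T⁴ − T_s⁴ = (476)⁴ − (295)⁴ = 5.13×10^10 − 7.57×10^9 = 4.38×10^10 K⁴.
Q = 0.94 × 5.67×10⁻⁸ × 9.49×10^-3 × 4.38×10^10 = 22.1 W.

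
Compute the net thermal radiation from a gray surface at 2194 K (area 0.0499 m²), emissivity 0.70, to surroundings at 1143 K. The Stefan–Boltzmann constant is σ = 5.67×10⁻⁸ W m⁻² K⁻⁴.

Q ≈ 42500 W

Q = εσA(T⁴ − T_s⁴). T⁴ − T_s⁴ = (2194)⁴ − (1143)⁴ = 2.32×10^13 − 1.71×10^12 = 2.15×10^13 K⁴.
Q = 0.70 × 5.67×10⁻⁸ × 0.0499 × 2.15×10^13 = 42500 W.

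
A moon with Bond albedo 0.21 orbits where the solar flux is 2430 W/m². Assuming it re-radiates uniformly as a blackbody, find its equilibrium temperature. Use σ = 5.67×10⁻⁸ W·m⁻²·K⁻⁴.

Power absorbed = (1−a)S·πR²; power emitted = 4πR²σT⁴. Equating and cancelling πR²:
T = ((1−a)S / 4σ)^(1/4) = (1920 / (4 × 5.67×10⁻⁸))^(1/4) = (8.46×10^9)^(1/4).
T = 303 K.

T ≈ 303 K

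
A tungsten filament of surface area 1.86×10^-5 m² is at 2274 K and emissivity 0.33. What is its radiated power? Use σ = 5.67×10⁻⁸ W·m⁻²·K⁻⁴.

P = εσAT⁴ = 0.33 × 5.67×10⁻⁸ × 1.86×10^-5 × (2274)⁴ = 0.33 × 5.67×10⁻⁸ × 1.86×10^-5 × 2.67×10^13.
P = 9.31 W.

P ≈ 9.31 W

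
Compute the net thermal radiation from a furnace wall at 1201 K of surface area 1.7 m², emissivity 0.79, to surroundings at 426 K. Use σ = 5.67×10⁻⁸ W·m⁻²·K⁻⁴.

Q ≈ 1.56×10^5 W

Q = εσA(T⁴ − T_s⁴). T⁴ − T_s⁴ = (1201)⁴ − (426)⁴ = 2.08×10^12 − 3.29×10^10 = 2.05×10^12 K⁴.
Q = 0.79 × 5.67×10⁻⁸ × 1.70 × 2.05×10^12 = 1.56×10^5 W.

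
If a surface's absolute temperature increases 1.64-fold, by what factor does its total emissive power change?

P ∝ T⁴, so the power scales as (1.64)⁴ = 7.23.

factor ≈ 7.23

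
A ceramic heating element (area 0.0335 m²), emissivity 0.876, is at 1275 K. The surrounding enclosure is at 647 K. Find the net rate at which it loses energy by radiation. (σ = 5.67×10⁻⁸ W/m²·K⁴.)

Q = εσA(T⁴ − T_s⁴). T⁴ − T_s⁴ = (1275)⁴ − (647)⁴ = 2.64×10^12 − 1.75×10^11 = 2.47×10^12 K⁴.
Q = 0.876 × 5.67×10⁻⁸ × 0.0335 × 2.47×10^12 = 4110 W.

Q ≈ 4110 W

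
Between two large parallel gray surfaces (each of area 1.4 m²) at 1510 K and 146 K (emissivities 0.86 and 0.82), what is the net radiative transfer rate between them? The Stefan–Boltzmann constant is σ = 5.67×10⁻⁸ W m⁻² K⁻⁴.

For two large parallel gray plates, q = σ(T₁⁴ − T₂⁴) / (1/ε₁ + 1/ε₂ − 1).
1/ε₁ + 1/ε₂ − 1 = 1/0.86 + 1/0.82 − 1 = 1.382.
T₁⁴ − T₂⁴ = 5.20×10^12 − 4.54×10^8 = 5.20×10^12 K⁴.
q = 5.67×10⁻⁸ × 5.20×10^12 / 1.382 = 2.13×10^5 W/m².
Q = q·A = 2.13×10^5 × 1.4 = 2.99×10^5 W.

Q ≈ 2.99×10^5 W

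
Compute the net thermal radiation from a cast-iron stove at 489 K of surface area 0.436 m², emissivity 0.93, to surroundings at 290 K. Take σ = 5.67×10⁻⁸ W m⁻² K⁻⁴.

Q ≈ 1150 W

Q = εσA(T⁴ − T_s⁴). T⁴ − T_s⁴ = (489)⁴ − (290)⁴ = 5.72×10^10 − 7.07×10^9 = 5.01×10^10 K⁴.
Q = 0.93 × 5.67×10⁻⁸ × 0.436 × 5.01×10^10 = 1150 W.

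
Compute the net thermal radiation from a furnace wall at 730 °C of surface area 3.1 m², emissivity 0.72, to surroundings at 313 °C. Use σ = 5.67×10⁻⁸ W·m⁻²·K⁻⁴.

Q ≈ 1.13×10^5 W

Convert: 730 °C = 1003 K; 313 °C = 586 K.
Q = εσA(T⁴ − T_s⁴). T⁴ − T_s⁴ = (1003)⁴ − (586)⁴ = 1.01×10^12 − 1.18×10^11 = 8.94×10^11 K⁴.
Q = 0.72 × 5.67×10⁻⁸ × 3.10 × 8.94×10^11 = 1.13×10^5 W.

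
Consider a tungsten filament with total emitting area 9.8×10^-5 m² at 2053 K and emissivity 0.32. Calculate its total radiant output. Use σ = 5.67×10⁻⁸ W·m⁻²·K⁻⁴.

P ≈ 31.6 W

Stefan–Boltzmann: P = εσAT⁴ = 0.32 × 5.67×10⁻⁸ × 9.80×10^-5 × (2053)⁴ = 0.32 × 5.67×10⁻⁸ × 9.80×10^-5 × 1.78×10^13.
P = 31.6 W.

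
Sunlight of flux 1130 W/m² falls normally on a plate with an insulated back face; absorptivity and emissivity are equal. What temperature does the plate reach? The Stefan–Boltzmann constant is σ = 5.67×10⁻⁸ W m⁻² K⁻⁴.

T ≈ 376 K

Absorbed flux αS = emitted flux εσT⁴ (one radiating face); with α = ε, T = (S/σ)^(1/4).
T = (1130 / 5.67×10⁻⁸)^(1/4) = (1.99×10^10)^(1/4).
T = 376 K.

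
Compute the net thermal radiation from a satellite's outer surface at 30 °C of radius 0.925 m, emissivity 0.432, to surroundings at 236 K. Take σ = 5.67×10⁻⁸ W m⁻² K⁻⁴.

Q ≈ 1400 W

A = 4πr² = 4π × (0.925)² = 10.8 m².
Convert: 30 °C = 303 K.
Q = εσA(T⁴ − T_s⁴). T⁴ − T_s⁴ = (303)⁴ − (236)⁴ = 8.43×10^9 − 3.10×10^9 = 5.33×10^9 K⁴.
Q = 0.432 × 5.67×10⁻⁸ × 10.8 × 5.33×10^9 = 1400 W.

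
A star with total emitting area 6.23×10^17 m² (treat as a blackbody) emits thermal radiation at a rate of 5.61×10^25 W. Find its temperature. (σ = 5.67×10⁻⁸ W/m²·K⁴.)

From P = σAT⁴, T = (P / σA)^(1/4) = (5.61×10^25 / (5.67×10⁻⁸ × 6.23×10^17))^(1/4).
T = (1.59×10^15)^(1/4) = 6310 K.

T ≈ 6310 K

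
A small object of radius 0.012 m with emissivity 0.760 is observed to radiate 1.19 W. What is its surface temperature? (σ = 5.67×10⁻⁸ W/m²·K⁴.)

T ≈ 351 K

A = 4πr² = 4π × (0.012)² = 1.81×10^-3 m².
From P = εσAT⁴, T = (P / εσA)^(1/4) = (1.19 / (0.760 × 5.67×10⁻⁸ × 1.81×10^-3))^(1/4).
T = (1.53×10^10)^(1/4) = 351 K.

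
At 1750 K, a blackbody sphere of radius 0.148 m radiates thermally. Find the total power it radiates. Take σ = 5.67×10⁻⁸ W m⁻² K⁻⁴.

P ≈ 1.46×10^5 W

A = 4πr² = 4π × (0.148)² = 0.275 m².
P = σAT⁴ = 5.67×10⁻⁸ × 0.275 × (1750)⁴ = 5.67×10⁻⁸ × 0.275 × 9.38×10^12.
P = 1.46×10^5 W.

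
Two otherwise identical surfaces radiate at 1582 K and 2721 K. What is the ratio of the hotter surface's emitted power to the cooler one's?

P ∝ T⁴, so the ratio is (2721/1582)⁴ = (1.720)⁴ = 8.75.

ratio ≈ 8.75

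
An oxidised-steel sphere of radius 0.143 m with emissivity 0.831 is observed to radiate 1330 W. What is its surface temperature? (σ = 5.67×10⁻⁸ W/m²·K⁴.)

A = 4πr² = 4π × (0.143)² = 0.257 m².
From P = εσAT⁴, T = (P / εσA)^(1/4) = (1330 / (0.831 × 5.67×10⁻⁸ × 0.257))^(1/4).
T = (1.10×10^11)^(1/4) = 576 K.

T ≈ 576 K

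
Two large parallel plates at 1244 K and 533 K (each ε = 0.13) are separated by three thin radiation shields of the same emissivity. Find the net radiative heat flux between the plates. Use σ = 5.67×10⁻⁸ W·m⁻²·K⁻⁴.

Each of the 4 gaps contributes resistance (2/ε − 1) = 2/0.13 − 1 = 14.38; total = 57.54.
q = σ(T₁⁴ − T₂⁴) / 57.54 = 5.67×10⁻⁸ × 2.31×10^12 / 57.54 = 2280 W/m².

q ≈ 2280 W/m²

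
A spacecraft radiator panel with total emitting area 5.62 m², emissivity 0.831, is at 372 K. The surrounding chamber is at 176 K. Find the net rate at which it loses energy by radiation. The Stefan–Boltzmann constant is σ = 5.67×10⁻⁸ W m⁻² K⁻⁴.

Q = εσA(T⁴ − T_s⁴). T⁴ − T_s⁴ = (372)⁴ − (176)⁴ = 1.92×10^10 − 9.60×10^8 = 1.82×10^10 K⁴.
Q = 0.831 × 5.67×10⁻⁸ × 5.62 × 1.82×10^10 = 4820 W.

Q ≈ 4820 W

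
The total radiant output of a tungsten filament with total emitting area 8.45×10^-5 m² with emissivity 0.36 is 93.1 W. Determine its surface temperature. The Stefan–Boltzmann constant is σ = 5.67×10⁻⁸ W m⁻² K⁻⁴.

T ≈ 2710 K

From P = εσAT⁴, T = (P / εσA)^(1/4) = (93.1 / (0.36 × 5.67×10⁻⁸ × 8.45×10^-5))^(1/4).
T = (5.40×10^13)^(1/4) = 2710 K.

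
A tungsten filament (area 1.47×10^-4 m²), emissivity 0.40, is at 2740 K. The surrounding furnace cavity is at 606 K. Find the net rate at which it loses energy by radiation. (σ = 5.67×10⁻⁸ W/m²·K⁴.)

Q = εσA(T⁴ − T_s⁴). T⁴ − T_s⁴ = (2740)⁴ − (606)⁴ = 5.64×10^13 − 1.35×10^11 = 5.62×10^13 K⁴.
Q = 0.40 × 5.67×10⁻⁸ × 1.47×10^-4 × 5.62×10^13 = 187 W.

Q ≈ 187 W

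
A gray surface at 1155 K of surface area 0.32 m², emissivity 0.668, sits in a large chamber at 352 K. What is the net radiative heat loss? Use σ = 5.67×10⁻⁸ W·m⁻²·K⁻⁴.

Q ≈ 21400 W

Q = εσA(T⁴ − T_s⁴). T⁴ − T_s⁴ = (1155)⁴ − (352)⁴ = 1.78×10^12 − 1.54×10^10 = 1.76×10^12 K⁴.
Q = 0.668 × 5.67×10⁻⁸ × 0.320 × 1.76×10^12 = 21400 W.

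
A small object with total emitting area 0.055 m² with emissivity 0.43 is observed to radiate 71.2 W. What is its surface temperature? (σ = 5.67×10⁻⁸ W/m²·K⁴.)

From P = εσAT⁴, T = (P / εσA)^(1/4) = (71.2 / (0.43 × 5.67×10⁻⁸ × 0.0550))^(1/4).
T = (5.31×10^10)^(1/4) = 480 K.

T ≈ 480 K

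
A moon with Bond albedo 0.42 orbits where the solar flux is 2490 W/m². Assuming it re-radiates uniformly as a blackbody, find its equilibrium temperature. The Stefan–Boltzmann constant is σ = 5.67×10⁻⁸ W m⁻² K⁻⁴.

Power absorbed = (1−a)S·πR²; power emitted = 4πR²σT⁴. Equating and cancelling πR²:
T = ((1−a)S / 4σ)^(1/4) = (1440 / (4 × 5.67×10⁻⁸))^(1/4) = (6.37×10^9)^(1/4).
T = 282 K.

T ≈ 282 K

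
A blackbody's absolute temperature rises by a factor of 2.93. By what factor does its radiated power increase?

factor ≈ 73.7

P ∝ T⁴, so the power scales as (2.93)⁴ = 73.7.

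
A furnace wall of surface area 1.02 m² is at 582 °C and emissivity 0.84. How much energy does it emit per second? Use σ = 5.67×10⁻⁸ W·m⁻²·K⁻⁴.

582 °C = 855 K.
P = εσAT⁴ = 0.84 × 5.67×10⁻⁸ × 1.02 × (855)⁴ = 0.84 × 5.67×10⁻⁸ × 1.02 × 5.34×10^11.
P = 26000 W.

P ≈ 26000 W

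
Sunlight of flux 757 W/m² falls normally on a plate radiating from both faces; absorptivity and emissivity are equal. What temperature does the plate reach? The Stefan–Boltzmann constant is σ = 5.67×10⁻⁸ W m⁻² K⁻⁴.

T ≈ 286 K

Absorbed flux αS = emitted flux 2εσT⁴ per unit area; with α = ε this gives T = (S/2σ)^(1/4).
T = (757 / (2 × 5.67×10⁻⁸))^(1/4) = (6.68×10^9)^(1/4).
T = 286 K.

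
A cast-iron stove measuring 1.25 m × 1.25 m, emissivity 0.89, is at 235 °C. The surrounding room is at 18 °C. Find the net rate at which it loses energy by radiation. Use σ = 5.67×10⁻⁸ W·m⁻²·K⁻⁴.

Q ≈ 4690 W

A = 1.25 × 1.25 = 1.56 m².
Convert: 235 °C = 508 K; 18 °C = 291 K.
Q = εσA(T⁴ − T_s⁴). T⁴ − T_s⁴ = (508)⁴ − (291)⁴ = 6.66×10^10 − 7.17×10^9 = 5.94×10^10 K⁴.
Q = 0.89 × 5.67×10⁻⁸ × 1.56 × 5.94×10^10 = 4690 W.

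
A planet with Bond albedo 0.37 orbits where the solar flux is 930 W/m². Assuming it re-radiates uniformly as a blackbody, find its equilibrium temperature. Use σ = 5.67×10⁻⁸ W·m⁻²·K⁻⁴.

Power absorbed = (1−a)S·πR²; power emitted = 4πR²σT⁴. Equating and cancelling πR²:
T = ((1−a)S / 4σ)^(1/4) = (586 / (4 × 5.67×10⁻⁸))^(1/4) = (2.58×10^9)^(1/4).
T = 225 K.

T ≈ 225 K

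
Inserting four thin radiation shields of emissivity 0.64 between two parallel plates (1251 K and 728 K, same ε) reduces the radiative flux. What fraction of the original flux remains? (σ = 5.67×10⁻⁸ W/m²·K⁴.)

With N identical shields there are N+1 = 5 gaps in series, each with the same radiative resistance, so the flux falls to 1/(N+1) of its unshielded value.

ratio ≈ 0.200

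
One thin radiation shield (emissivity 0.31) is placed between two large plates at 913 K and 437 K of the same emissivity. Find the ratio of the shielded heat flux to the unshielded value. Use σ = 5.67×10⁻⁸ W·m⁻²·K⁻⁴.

ratio ≈ 0.500

With N identical shields there are N+1 = 2 gaps in series, each with the same radiative resistance, so the flux falls to 1/(N+1) of its unshielded value.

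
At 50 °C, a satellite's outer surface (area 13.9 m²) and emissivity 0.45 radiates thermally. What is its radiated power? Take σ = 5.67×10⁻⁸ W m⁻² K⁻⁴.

50 °C = 323 K.
P = εσAT⁴ = 0.45 × 5.67×10⁻⁸ × 13.9 × (323)⁴ = 0.45 × 5.67×10⁻⁸ × 13.9 × 1.09×10^10.
P = 3860 W.

P ≈ 3860 W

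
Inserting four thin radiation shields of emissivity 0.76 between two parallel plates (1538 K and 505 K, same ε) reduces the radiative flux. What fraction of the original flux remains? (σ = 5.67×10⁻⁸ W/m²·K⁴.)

With N identical shields there are N+1 = 5 gaps in series, each with the same radiative resistance, so the flux falls to 1/(N+1) of its unshielded value.

ratio ≈ 0.200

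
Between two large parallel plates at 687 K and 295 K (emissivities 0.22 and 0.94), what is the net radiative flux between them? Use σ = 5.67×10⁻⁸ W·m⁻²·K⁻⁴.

q ≈ 2650 W/m²

For two large parallel gray plates, q = σ(T₁⁴ − T₂⁴) / (1/ε₁ + 1/ε₂ − 1).
1/ε₁ + 1/ε₂ − 1 = 1/0.22 + 1/0.94 − 1 = 4.609.
T₁⁴ − T₂⁴ = 2.23×10^11 − 7.57×10^9 = 2.15×10^11 K⁴.
q = 5.67×10⁻⁸ × 2.15×10^11 / 4.609 = 2650 W/m².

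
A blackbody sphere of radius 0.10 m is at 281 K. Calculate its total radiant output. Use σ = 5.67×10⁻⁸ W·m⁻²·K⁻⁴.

P ≈ 44.4 W

A = 4πr² = 4π × (0.10)² = 0.126 m².
P = σAT⁴ = 5.67×10⁻⁸ × 0.126 × (281)⁴ = 5.67×10⁻⁸ × 0.126 × 6.23×10^9.
P = 44.4 W.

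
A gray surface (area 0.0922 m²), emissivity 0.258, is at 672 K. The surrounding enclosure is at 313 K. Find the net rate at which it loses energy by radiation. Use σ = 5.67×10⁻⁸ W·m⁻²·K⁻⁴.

Q = εσA(T⁴ − T_s⁴). T⁴ − T_s⁴ = (672)⁴ − (313)⁴ = 2.04×10^11 − 9.60×10^9 = 1.94×10^11 K⁴.
Q = 0.258 × 5.67×10⁻⁸ × 0.0922 × 1.94×10^11 = 262 W.

Q ≈ 262 W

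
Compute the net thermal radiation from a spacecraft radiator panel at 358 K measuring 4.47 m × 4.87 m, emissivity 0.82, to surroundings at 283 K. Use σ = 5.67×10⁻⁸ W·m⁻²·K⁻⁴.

Q ≈ 10100 W

A = 4.47 × 4.87 = 21.8 m².
Q = εσA(T⁴ − T_s⁴). T⁴ − T_s⁴ = (358)⁴ − (283)⁴ = 1.64×10^10 − 6.41×10^9 = 1.00×10^10 K⁴.
Q = 0.82 × 5.67×10⁻⁸ × 21.8 × 1.00×10^10 = 10100 W.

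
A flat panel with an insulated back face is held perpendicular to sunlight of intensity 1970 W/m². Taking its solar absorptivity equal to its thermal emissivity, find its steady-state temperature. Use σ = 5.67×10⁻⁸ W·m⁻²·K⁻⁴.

Absorbed flux αS = emitted flux εσT⁴ (one radiating face); with α = ε, T = (S/σ)^(1/4).
T = (1970 / 5.67×10⁻⁸)^(1/4) = (3.47×10^10)^(1/4).
T = 432 K.

T ≈ 432 K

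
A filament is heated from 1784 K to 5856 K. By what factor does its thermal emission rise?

P ∝ T⁴, so the ratio is (5856/1784)⁴ = (3.283)⁴ = 116.

ratio ≈ 116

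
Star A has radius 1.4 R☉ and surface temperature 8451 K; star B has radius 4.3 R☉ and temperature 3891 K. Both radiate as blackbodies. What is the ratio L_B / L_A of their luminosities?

L_B/L_A ≈ 0.424

L = 4πR²σT⁴ ∝ R²T⁴, so L_B/L_A = (4.3/1.4)² × (3891/8451)⁴ = 9.43 × 0.0449 = 0.424.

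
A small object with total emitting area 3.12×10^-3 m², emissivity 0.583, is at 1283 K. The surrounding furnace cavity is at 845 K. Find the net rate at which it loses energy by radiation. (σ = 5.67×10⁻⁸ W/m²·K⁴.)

Q ≈ 227 W

Q = εσA(T⁴ − T_s⁴). T⁴ − T_s⁴ = (1283)⁴ − (845)⁴ = 2.71×10^12 − 5.10×10^11 = 2.20×10^12 K⁴.
Q = 0.583 × 5.67×10⁻⁸ × 3.12×10^-3 × 2.20×10^12 = 227 W.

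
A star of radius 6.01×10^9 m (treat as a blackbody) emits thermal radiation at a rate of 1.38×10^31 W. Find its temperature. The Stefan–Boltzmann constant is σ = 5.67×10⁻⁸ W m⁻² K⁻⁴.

A = 4πr² = 4π × (6.01×10^9)² = 4.54×10^20 m².
From P = σAT⁴, T = (P / σA)^(1/4) = (1.38×10^31 / (5.67×10⁻⁸ × 4.54×10^20))^(1/4).
T = (5.36×10^17)^(1/4) = 27100 K.

T ≈ 27100 K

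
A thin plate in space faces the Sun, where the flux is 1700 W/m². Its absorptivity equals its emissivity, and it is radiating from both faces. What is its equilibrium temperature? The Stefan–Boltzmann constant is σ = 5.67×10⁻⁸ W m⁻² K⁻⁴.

Absorbed flux αS = emitted flux 2εσT⁴ per unit area; with α = ε this gives T = (S/2σ)^(1/4).
T = (1700 / (2 × 5.67×10⁻⁸))^(1/4) = (1.50×10^10)^(1/4).
T = 350 K.

T ≈ 350 K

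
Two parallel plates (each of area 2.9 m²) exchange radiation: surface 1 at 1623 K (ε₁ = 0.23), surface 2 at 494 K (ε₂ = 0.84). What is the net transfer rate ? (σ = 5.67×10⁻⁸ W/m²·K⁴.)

Q ≈ 2.49×10^5 W

For two large parallel gray plates, q = σ(T₁⁴ − T₂⁴) / (1/ε₁ + 1/ε₂ − 1).
1/ε₁ + 1/ε₂ − 1 = 1/0.23 + 1/0.84 − 1 = 4.538.
T₁⁴ − T₂⁴ = 6.94×10^12 − 5.96×10^10 = 6.88×10^12 K⁴.
q = 5.67×10⁻⁸ × 6.88×10^12 / 4.538 = 85900 W/m².
Q = q·A = 85900 × 2.9 = 2.49×10^5 W.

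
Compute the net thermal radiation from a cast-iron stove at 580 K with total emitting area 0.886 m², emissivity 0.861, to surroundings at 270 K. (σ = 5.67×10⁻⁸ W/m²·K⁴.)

Q ≈ 4660 W

Q = εσA(T⁴ − T_s⁴). T⁴ − T_s⁴ = (580)⁴ − (270)⁴ = 1.13×10^11 − 5.31×10^9 = 1.08×10^11 K⁴.
Q = 0.861 × 5.67×10⁻⁸ × 0.886 × 1.08×10^11 = 4660 W.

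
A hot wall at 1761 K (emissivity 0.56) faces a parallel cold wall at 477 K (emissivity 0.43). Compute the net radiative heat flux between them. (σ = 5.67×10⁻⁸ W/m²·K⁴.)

For two large parallel gray plates, q = σ(T₁⁴ − T₂⁴) / (1/ε₁ + 1/ε₂ − 1).
1/ε₁ + 1/ε₂ − 1 = 1/0.56 + 1/0.43 − 1 = 3.111.
T₁⁴ − T₂⁴ = 9.62×10^12 − 5.18×10^10 = 9.57×10^12 K⁴.
q = 5.67×10⁻⁸ × 9.57×10^12 / 3.111 = 1.74×10^5 W/m².

q ≈ 1.74×10^5 W/m²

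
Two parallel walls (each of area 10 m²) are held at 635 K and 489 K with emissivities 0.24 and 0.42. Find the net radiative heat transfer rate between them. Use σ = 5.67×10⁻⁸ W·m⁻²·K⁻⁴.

For two large parallel gray plates, q = σ(T₁⁴ − T₂⁴) / (1/ε₁ + 1/ε₂ − 1).
1/ε₁ + 1/ε₂ − 1 = 1/0.24 + 1/0.42 − 1 = 5.548.
T₁⁴ − T₂⁴ = 1.63×10^11 − 5.72×10^10 = 1.05×10^11 K⁴.
q = 5.67×10⁻⁸ × 1.05×10^11 / 5.548 = 1080 W/m².
Q = q·A = 1080 × 10 = 10800 W.

Q ≈ 10800 W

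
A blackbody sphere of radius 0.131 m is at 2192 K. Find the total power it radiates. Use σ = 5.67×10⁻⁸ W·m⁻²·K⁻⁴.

P ≈ 2.82×10^5 W

A = 4πr² = 4π × (0.131)² = 0.216 m².
P = σAT⁴ = 5.67×10⁻⁸ × 0.216 × (2192)⁴ = 5.67×10⁻⁸ × 0.216 × 2.31×10^13.
P = 2.82×10^5 W.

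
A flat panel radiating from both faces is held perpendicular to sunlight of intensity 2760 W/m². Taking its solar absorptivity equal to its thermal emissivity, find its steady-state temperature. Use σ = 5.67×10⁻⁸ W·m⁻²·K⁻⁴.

Absorbed flux αS = emitted flux 2εσT⁴ per unit area; with α = ε this gives T = (S/2σ)^(1/4).
T = (2760 / (2 × 5.67×10⁻⁸))^(1/4) = (2.43×10^10)^(1/4).
T = 395 K.

T ≈ 395 K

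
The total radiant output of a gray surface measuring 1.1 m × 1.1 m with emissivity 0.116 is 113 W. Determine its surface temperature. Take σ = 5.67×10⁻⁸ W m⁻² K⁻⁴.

A = 1.1 × 1.1 = 1.21 m².
From P = εσAT⁴, T = (P / εσA)^(1/4) = (113 / (0.116 × 5.67×10⁻⁸ × 1.21))^(1/4).
T = (1.42×10^10)^(1/4) = 345 K.

T ≈ 345 K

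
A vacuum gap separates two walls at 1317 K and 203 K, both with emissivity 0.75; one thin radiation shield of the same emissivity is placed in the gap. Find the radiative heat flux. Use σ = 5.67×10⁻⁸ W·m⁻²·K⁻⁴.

q ≈ 51100 W/m²

Each of the 2 gaps contributes resistance (2/ε − 1) = 2/0.75 − 1 = 1.667; total = 3.333.
q = σ(T₁⁴ − T₂⁴) / 3.333 = 5.67×10⁻⁸ × 3.01×10^12 / 3.333 = 51100 W/m².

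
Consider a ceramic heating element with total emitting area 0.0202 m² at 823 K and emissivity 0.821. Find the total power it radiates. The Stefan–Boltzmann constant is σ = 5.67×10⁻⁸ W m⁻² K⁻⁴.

P = εσAT⁴ = 0.821 × 5.67×10⁻⁸ × 0.0202 × (823)⁴ = 0.821 × 5.67×10⁻⁸ × 0.0202 × 4.59×10^11.
P = 431 W.

P ≈ 431 W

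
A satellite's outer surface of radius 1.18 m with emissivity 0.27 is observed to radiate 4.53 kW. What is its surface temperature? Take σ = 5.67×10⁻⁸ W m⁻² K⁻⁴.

A = 4πr² = 4π × (1.18)² = 17.5 m².
From P = εσAT⁴, T = (P / εσA)^(1/4) = (4530 / (0.27 × 5.67×10⁻⁸ × 17.5))^(1/4).
T = (1.69×10^10)^(1/4) = 361 K.

T ≈ 361 K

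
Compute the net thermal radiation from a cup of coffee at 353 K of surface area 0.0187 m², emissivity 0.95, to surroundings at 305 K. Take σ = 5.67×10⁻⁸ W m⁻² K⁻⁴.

Q ≈ 6.92 W

Q = εσA(T⁴ − T_s⁴). T⁴ − T_s⁴ = (353)⁴ − (305)⁴ = 1.55×10^10 − 8.65×10^9 = 6.87×10^9 K⁴.
Q = 0.95 × 5.67×10⁻⁸ × 0.0187 × 6.87×10^9 = 6.92 W.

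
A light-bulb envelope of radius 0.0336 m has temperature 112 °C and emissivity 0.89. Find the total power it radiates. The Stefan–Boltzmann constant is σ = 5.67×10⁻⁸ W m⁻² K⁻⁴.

A = 4πr² = 4π × (0.0336)² = 0.0142 m².
112 °C = 385 K.
P = εσAT⁴ = 0.89 × 5.67×10⁻⁸ × 0.0142 × (385)⁴ = 0.89 × 5.67×10⁻⁸ × 0.0142 × 2.20×10^10.
P = 15.7 W.

P ≈ 15.7 W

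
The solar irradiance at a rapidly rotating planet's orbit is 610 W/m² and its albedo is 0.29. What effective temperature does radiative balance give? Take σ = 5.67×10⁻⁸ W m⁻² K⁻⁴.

Power absorbed = (1−a)S·πR²; power emitted = 4πR²σT⁴. Equating and cancelling πR²:
T = ((1−a)S / 4σ)^(1/4) = (433 / (4 × 5.67×10⁻⁸))^(1/4) = (1.91×10^9)^(1/4).
T = 209 K.

T ≈ 209 K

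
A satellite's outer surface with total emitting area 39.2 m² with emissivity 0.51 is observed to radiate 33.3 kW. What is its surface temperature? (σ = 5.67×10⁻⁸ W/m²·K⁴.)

From P = εσAT⁴, T = (P / εσA)^(1/4) = (33300 / (0.51 × 5.67×10⁻⁸ × 39.2))^(1/4).
T = (2.94×10^10)^(1/4) = 414 K.

T ≈ 414 K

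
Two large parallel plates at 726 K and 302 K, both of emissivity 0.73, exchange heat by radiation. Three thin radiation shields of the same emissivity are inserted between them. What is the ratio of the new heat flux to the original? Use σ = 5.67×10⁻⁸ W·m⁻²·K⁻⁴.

With N identical shields there are N+1 = 4 gaps in series, each with the same radiative resistance, so the flux falls to 1/(N+1) of its unshielded value.

ratio ≈ 0.250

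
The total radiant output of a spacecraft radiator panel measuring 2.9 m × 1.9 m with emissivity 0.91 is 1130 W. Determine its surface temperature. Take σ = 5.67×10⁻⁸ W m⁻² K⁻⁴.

T ≈ 251 K

A = 2.9 × 1.9 = 5.51 m².
From P = εσAT⁴, T = (P / εσA)^(1/4) = (1130 / (0.91 × 5.67×10⁻⁸ × 5.51))^(1/4).
T = (3.97×10^9)^(1/4) = 251 K.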